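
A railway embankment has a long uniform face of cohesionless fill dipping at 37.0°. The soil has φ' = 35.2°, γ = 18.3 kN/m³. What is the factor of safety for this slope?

For a dry cohesionless infinite slope the factor of safety is FS = tanφ' / tanβ.
FS = tan35.2° / tan37.0° = 0.7054 / 0.7536 = 0.936

FS = 0.94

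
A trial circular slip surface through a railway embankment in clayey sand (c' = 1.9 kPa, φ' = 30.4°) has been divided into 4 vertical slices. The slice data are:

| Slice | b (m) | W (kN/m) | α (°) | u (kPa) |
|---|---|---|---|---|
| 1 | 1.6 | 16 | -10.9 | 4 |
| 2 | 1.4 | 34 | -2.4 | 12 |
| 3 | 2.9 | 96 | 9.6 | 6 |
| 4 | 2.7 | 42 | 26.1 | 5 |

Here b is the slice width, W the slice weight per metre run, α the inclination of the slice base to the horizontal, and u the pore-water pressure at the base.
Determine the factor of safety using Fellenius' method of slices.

FS = 3.03

Ordinary method of slices: FS = Σ[c'·Δl_i + (W_i cosα_i − u_i·Δl_i)·tanφ'] / Σ W_i sinα_i, with Δl_i = b_i / cosα_i.
Slice 1: Δl = 1.6/cos(-10.9°) = 1.629 m; N'_1 = 16·cos(-10.9°) − 4·1.629 = 9.2; c'Δl = 3.10; W sinα = -3.0
Slice 2: Δl = 1.4/cos(-2.4°) = 1.401 m; N'_2 = 34·cos(-2.4°) − 12·1.401 = 17.2; c'Δl = 2.66; W sinα = -1.4
Slice 3: Δl = 2.9/cos9.6° = 2.941 m; N'_3 = 96·cos9.6° − 6·2.941 = 77.0; c'Δl = 5.59; W sinα = 16.0
Slice 4: Δl = 2.7/cos26.1° = 3.007 m; N'_4 = 42·cos26.1° − 5·3.007 = 22.7; c'Δl = 5.71; W sinα = 18.5
Σc'Δl = 17.1 kN/m; ΣN' = 126.0 kN/m; ΣW sinα = 30.0 kN/m
Resisting = 17.1 + 126.0·tan30.4° = 17.1 + 73.9 = 91.0 kN/m
FS = 91.0 / 30.0 = 3.030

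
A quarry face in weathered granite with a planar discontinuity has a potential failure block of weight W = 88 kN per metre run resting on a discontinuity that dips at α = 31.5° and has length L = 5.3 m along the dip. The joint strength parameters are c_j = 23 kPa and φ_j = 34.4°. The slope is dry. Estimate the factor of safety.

Resolving the block weight along and normal to the plane and applying the Mohr–Coulomb strength on the joint:
N' = W cosα = 88·cos31.5° = 75.0 kN/m
Driving force T = W sinα = 88·sin31.5° = 46.0 kN/m
Resisting force R = c_j·L + N'·tanφ_j = 23·5.3 + 75.0·tan34.4° = 121.9 + 51.4 = 173.3 kN/m
FS = R / T = 173.3 / 46.0 = 3.769

FS = 3.77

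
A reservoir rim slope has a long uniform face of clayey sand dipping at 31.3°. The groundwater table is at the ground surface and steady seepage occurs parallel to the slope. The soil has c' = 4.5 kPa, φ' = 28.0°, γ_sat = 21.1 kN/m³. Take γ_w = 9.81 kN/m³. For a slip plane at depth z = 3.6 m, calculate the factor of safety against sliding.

With seepage parallel to the slope and the water table at the surface, the effective normal stress on the slip plane uses the buoyant unit weight γ' = γ_sat − γ_w while the driving shear stress uses γ_sat:
FS = [c' + γ' z cos²β tanφ'] / [γ_sat z sinβ cosβ]
γ' = 21.1 − 9.81 = 11.29 kN/m³
Numerator = 4.5 + 11.29·3.6·cos²31.3°·tan28.0° = 4.5 + 11.29·3.6·0.7301·0.5317 = 20.278 kPa
Denominator = 21.1·3.6·sin31.3°·cos31.3° = 21.1·3.6·0.5195·0.8545 = 33.719 kPa
FS = 20.278 / 33.719 = 0.601

FS = 0.60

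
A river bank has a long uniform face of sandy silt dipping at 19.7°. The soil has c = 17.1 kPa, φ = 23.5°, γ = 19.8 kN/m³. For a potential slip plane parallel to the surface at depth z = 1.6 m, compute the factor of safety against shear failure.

For an infinite slope with a slip plane parallel to the surface (no pore pressure): FS = [c + γz cos²β tanφ] / [γz sinβ cosβ].
γz = 19.8·1.6 = 31.68 kN/m²
Numerator = 17.1 + 31.68·cos²19.7°·tan23.5° = 17.1 + 31.68·0.8864·0.4348 = 29.310 kPa
Denominator = 31.68·sin19.7°·cos19.7° = 31.68·0.3371·0.9415 = 10.054 kPa
FS = 29.310 / 10.054 = 2.915

FS = 2.92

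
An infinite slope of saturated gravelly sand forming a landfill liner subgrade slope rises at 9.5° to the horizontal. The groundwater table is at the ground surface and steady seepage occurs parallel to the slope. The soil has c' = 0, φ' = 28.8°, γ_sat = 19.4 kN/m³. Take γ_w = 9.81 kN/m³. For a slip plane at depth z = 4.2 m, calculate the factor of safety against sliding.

With seepage parallel to the slope and the water table at the surface, the effective normal stress on the slip plane uses the buoyant unit weight γ' = γ_sat − γ_w while the driving shear stress uses γ_sat:
FS = [c' + γ' z cos²β tanφ'] / [γ_sat z sinβ cosβ]
(For c' = 0 this reduces to FS = (γ'/γ_sat)·tanφ'/tanβ.)
γ' = 19.4 − 9.81 = 9.59 kN/m³
Numerator = 0.0 + 9.59·4.2·cos²9.5°·tan28.8° = 0.0 + 9.59·4.2·0.9728·0.5498 = 21.540 kPa
Denominator = 19.4·4.2·sin9.5°·cos9.5° = 19.4·4.2·0.1650·0.9863 = 13.264 kPa
FS = 21.540 / 13.264 = 1.624

FS = 1.62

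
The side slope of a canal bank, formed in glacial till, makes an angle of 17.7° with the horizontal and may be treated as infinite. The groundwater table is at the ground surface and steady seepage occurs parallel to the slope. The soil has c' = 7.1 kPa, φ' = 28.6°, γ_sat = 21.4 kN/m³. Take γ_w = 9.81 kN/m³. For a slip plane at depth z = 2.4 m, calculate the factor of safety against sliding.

FS = 1.40

With seepage parallel to the slope and the water table at the surface, the effective normal stress on the slip plane uses the buoyant unit weight γ' = γ_sat − γ_w while the driving shear stress uses γ_sat:
FS = [c' + γ' z cos²β tanφ'] / [γ_sat z sinβ cosβ]
γ' = 21.4 − 9.81 = 11.59 kN/m³
Numerator = 7.1 + 11.59·2.4·cos²17.7°·tan28.6° = 7.1 + 11.59·2.4·0.9076·0.5452 = 20.864 kPa
Denominator = 21.4·2.4·sin17.7°·cos17.7° = 21.4·2.4·0.3040·0.9527 = 14.876 kPa
FS = 20.864 / 14.876 = 1.403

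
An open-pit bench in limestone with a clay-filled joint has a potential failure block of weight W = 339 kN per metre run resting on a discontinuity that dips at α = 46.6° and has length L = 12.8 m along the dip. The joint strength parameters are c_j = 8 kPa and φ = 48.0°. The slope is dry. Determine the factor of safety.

Resolving the block weight along and normal to the plane and applying the Mohr–Coulomb strength on the joint:
N' = W cosα = 339·cos46.6° = 232.9 kN/m
Driving force T = W sinα = 339·sin46.6° = 246.3 kN/m
Resisting force R = c_j·L + N'·tanφ = 8·12.8 + 232.9·tan48.0° = 102.4 + 258.7 = 361.1 kN/m
FS = R / T = 361.1 / 246.3 = 1.466

FS = 1.47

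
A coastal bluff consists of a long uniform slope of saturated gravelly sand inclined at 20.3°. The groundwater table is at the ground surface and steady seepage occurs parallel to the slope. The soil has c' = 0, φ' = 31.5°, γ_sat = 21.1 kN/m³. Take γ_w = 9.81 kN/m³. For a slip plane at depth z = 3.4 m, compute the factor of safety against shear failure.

With seepage parallel to the slope and the water table at the surface, the effective normal stress on the slip plane uses the buoyant unit weight γ' = γ_sat − γ_w while the driving shear stress uses γ_sat:
FS = [c' + γ' z cos²β tanφ'] / [γ_sat z sinβ cosβ]
(For c' = 0 this reduces to FS = (γ'/γ_sat)·tanφ'/tanβ.)
γ' = 21.1 − 9.81 = 11.29 kN/m³
Numerator = 0.0 + 11.29·3.4·cos²20.3°·tan31.5° = 0.0 + 11.29·3.4·0.8796·0.6128 = 20.692 kPa
Denominator = 21.1·3.4·sin20.3°·cos20.3° = 21.1·3.4·0.3469·0.9379 = 23.343 kPa
FS = 20.692 / 23.343 = 0.886

FS = 0.89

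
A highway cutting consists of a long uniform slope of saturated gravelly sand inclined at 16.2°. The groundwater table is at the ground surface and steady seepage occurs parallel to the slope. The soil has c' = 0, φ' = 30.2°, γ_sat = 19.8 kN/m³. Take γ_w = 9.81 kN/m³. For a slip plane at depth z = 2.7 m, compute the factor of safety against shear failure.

FS = 1.01

With seepage parallel to the slope and the water table at the surface, the effective normal stress on the slip plane uses the buoyant unit weight γ' = γ_sat − γ_w while the driving shear stress uses γ_sat:
FS = [c' + γ' z cos²β tanφ'] / [γ_sat z sinβ cosβ]
(For c' = 0 this reduces to FS = (γ'/γ_sat)·tanφ'/tanβ.)
γ' = 19.8 − 9.81 = 9.99 kN/m³
Numerator = 0.0 + 9.99·2.7·cos²16.2°·tan30.2° = 0.0 + 9.99·2.7·0.9222·0.5820 = 14.477 kPa
Denominator = 19.8·2.7·sin16.2°·cos16.2° = 19.8·2.7·0.2790·0.9603 = 14.323 kPa
FS = 14.477 / 14.323 = 1.011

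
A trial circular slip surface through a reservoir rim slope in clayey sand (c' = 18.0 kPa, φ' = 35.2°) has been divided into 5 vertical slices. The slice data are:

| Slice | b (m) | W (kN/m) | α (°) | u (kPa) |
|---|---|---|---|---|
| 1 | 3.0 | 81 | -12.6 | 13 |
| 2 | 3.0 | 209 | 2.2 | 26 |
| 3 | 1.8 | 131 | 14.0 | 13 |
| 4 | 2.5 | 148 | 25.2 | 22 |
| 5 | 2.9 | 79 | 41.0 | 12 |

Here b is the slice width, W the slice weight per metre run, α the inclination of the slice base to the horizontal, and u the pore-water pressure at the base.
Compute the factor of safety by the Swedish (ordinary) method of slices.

FS = 3.76

Ordinary method of slices: FS = Σ[c'·Δl_i + (W_i cosα_i − u_i·Δl_i)·tanφ'] / Σ W_i sinα_i, with Δl_i = b_i / cosα_i.
Slice 1: Δl = 3.0/cos(-12.6°) = 3.074 m; N'_1 = 81·cos(-12.6°) − 13·3.074 = 39.1; c'Δl = 55.33; W sinα = -17.7
Slice 2: Δl = 3.0/cos2.2° = 3.002 m; N'_2 = 209·cos2.2° − 26·3.002 = 130.8; c'Δl = 54.04; W sinα = 8.0
Slice 3: Δl = 1.8/cos14.0° = 1.855 m; N'_3 = 131·cos14.0° − 13·1.855 = 103.0; c'Δl = 33.39; W sinα = 31.7
Slice 4: Δl = 2.5/cos25.2° = 2.763 m; N'_4 = 148·cos25.2° − 22·2.763 = 73.1; c'Δl = 49.73; W sinα = 63.0
Slice 5: Δl = 2.9/cos41.0° = 3.843 m; N'_5 = 79·cos41.0° − 12·3.843 = 13.5; c'Δl = 69.17; W sinα = 51.8
Σc'Δl = 261.7 kN/m; ΣN' = 359.5 kN/m; ΣW sinα = 136.9 kN/m
Resisting = 261.7 + 359.5·tan35.2° = 261.7 + 253.6 = 515.3 kN/m
FS = 515.3 / 136.9 = 3.764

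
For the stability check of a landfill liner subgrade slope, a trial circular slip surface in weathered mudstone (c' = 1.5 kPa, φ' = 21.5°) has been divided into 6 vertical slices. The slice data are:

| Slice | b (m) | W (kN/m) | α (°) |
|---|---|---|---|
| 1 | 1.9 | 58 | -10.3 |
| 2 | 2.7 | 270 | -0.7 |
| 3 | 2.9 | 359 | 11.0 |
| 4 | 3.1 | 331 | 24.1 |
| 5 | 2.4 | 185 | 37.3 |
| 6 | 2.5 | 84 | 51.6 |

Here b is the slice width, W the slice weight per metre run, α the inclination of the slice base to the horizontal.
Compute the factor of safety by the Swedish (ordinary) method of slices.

FS = 1.34

Ordinary method of slices: FS = Σ[c'·Δl_i + (W_i cosα_i)·tanφ'] / Σ W_i sinα_i, with Δl_i = b_i / cosα_i.
Slice 1: Δl = 1.9/cos(-10.3°) = 1.931 m; N'_1 = 58·cos(-10.3°) = 57.1; c'Δl = 2.90; W sinα = -10.4
Slice 2: Δl = 2.7/cos(-0.7°) = 2.700 m; N'_2 = 270·cos(-0.7°) = 270.0; c'Δl = 4.05; W sinα = -3.3
Slice 3: Δl = 2.9/cos11.0° = 2.954 m; N'_3 = 359·cos11.0° = 352.4; c'Δl = 4.43; W sinα = 68.5
Slice 4: Δl = 3.1/cos24.1° = 3.396 m; N'_4 = 331·cos24.1° = 302.1; c'Δl = 5.09; W sinα = 135.2
Slice 5: Δl = 2.4/cos37.3° = 3.017 m; N'_5 = 185·cos37.3° = 147.2; c'Δl = 4.53; W sinα = 112.1
Slice 6: Δl = 2.5/cos51.6° = 4.025 m; N'_6 = 84·cos51.6° = 52.2; c'Δl = 6.04; W sinα = 65.8
Σc'Δl = 27.0 kN/m; ΣN' = 1180.9 kN/m; ΣW sinα = 367.9 kN/m
Resisting = 27.0 + 1180.9·tan21.5° = 27.0 + 465.2 = 492.2 kN/m
FS = 492.2 / 367.9 = 1.338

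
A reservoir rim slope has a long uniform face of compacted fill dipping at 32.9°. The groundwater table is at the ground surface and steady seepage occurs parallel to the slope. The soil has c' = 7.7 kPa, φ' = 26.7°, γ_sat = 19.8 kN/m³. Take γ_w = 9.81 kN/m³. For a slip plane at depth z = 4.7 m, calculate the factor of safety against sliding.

With seepage parallel to the slope and the water table at the surface, the effective normal stress on the slip plane uses the buoyant unit weight γ' = γ_sat − γ_w while the driving shear stress uses γ_sat:
FS = [c' + γ' z cos²β tanφ'] / [γ_sat z sinβ cosβ]
γ' = 19.8 − 9.81 = 9.99 kN/m³
Numerator = 7.7 + 9.99·4.7·cos²32.9°·tan26.7° = 7.7 + 9.99·4.7·0.7050·0.5029 = 24.348 kPa
Denominator = 19.8·4.7·sin32.9°·cos32.9° = 19.8·4.7·0.5432·0.8396 = 42.441 kPa
FS = 24.348 / 42.441 = 0.574

FS = 0.57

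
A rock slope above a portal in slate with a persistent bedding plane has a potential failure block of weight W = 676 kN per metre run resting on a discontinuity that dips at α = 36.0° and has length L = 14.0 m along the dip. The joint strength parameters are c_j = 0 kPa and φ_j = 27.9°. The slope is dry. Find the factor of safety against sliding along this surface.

FS = 0.73

Resolving the block weight along and normal to the plane and applying the Mohr–Coulomb strength on the joint:
N' = W cosα = 676·cos36.0° = 546.9 kN/m
Driving force T = W sinα = 676·sin36.0° = 397.3 kN/m
Resisting force R = c_j·L + N'·tanφ_j = 0·14.0 + 546.9·tan27.9° = 0.0 + 289.6 = 289.6 kN/m
FS = R / T = 289.6 / 397.3 = 0.729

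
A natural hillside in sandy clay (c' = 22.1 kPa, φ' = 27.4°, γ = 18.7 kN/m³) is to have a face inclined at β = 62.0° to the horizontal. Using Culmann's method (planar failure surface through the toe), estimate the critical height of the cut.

H_c = 20.95 m

Culmann's analysis gives the critical failure plane at α_cr = (β + φ')/2 = (62.0 + 27.4)/2 = 44.7°, and the critical height
H_c = (4c'/γ) · sinβ cosφ' / [1 − cos(β − φ')]
    = (4·22.1/18.7) · sin62.0°·cos27.4° / [1 − cos(34.6°)]
    = 4.727 · 0.8829·0.8878 / [1 − 0.8231]
    = 4.727 · 0.7839 / 0.1769
    = 20.95 m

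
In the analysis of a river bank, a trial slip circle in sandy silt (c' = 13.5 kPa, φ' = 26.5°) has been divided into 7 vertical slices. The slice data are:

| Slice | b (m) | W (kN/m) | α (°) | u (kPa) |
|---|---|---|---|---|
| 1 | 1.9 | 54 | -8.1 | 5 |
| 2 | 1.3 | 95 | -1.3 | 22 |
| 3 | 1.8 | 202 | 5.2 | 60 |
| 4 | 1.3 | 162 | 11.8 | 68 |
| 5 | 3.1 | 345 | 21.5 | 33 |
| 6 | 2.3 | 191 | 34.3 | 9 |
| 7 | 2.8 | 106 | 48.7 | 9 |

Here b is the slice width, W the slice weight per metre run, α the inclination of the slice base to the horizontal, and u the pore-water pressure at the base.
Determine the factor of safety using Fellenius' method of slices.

Ordinary method of slices: FS = Σ[c'·Δl_i + (W_i cosα_i − u_i·Δl_i)·tanφ'] / Σ W_i sinα_i, with Δl_i = b_i / cosα_i.
Slice 1: Δl = 1.9/cos(-8.1°) = 1.919 m; N'_1 = 54·cos(-8.1°) − 5·1.919 = 43.9; c'Δl = 25.91; W sinα = -7.6
Slice 2: Δl = 1.3/cos(-1.3°) = 1.300 m; N'_2 = 95·cos(-1.3°) − 22·1.300 = 66.4; c'Δl = 17.55; W sinα = -2.2
Slice 3: Δl = 1.8/cos5.2° = 1.807 m; N'_3 = 202·cos5.2° − 60·1.807 = 92.7; c'Δl = 24.40; W sinα = 18.3
Slice 4: Δl = 1.3/cos11.8° = 1.328 m; N'_4 = 162·cos11.8° − 68·1.328 = 68.3; c'Δl = 17.93; W sinα = 33.1
Slice 5: Δl = 3.1/cos21.5° = 3.332 m; N'_5 = 345·cos21.5° − 33·3.332 = 211.0; c'Δl = 44.98; W sinα = 126.4
Slice 6: Δl = 2.3/cos34.3° = 2.784 m; N'_6 = 191·cos34.3° − 9·2.784 = 132.7; c'Δl = 37.59; W sinα = 107.6
Slice 7: Δl = 2.8/cos48.7° = 4.242 m; N'_7 = 106·cos48.7° − 9·4.242 = 31.8; c'Δl = 57.27; W sinα = 79.6
Σc'Δl = 225.6 kN/m; ΣN' = 646.8 kN/m; ΣW sinα = 355.4 kN/m
Resisting = 225.6 + 646.8·tan26.5° = 225.6 + 322.5 = 548.1 kN/m
FS = 548.1 / 355.4 = 1.542

FS = 1.54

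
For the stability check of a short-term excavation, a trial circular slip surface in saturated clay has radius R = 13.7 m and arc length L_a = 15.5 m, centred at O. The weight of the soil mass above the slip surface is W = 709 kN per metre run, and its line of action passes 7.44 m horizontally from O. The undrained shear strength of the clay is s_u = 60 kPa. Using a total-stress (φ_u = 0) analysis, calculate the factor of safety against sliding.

FS = 2.42

Taking moments about the centre O, the resisting moment is provided by the undrained shear strength acting along the arc:
M_R = s_u·L_a·R = 60·15.50·13.7 = 12741.0 kN·m/m
M_D = W·d = 709·7.44 = 5275.0 kN·m/m
FS = M_R / M_D = 12741.0 / 5275.0 = 2.415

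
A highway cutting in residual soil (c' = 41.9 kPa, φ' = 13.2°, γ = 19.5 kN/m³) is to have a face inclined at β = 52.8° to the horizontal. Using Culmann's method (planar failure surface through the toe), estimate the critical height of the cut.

Culmann's analysis gives the critical failure plane at α_cr = (β + φ')/2 = (52.8 + 13.2)/2 = 33.0°, and the critical height
H_c = (4c'/γ) · sinβ cosφ' / [1 − cos(β − φ')]
    = (4·41.9/19.5) · sin52.8°·cos13.2° / [1 − cos(39.6°)]
    = 8.595 · 0.7965·0.9736 / [1 − 0.7705]
    = 8.595 · 0.7755 / 0.2295
    = 29.04 m

H_c = 29.04 m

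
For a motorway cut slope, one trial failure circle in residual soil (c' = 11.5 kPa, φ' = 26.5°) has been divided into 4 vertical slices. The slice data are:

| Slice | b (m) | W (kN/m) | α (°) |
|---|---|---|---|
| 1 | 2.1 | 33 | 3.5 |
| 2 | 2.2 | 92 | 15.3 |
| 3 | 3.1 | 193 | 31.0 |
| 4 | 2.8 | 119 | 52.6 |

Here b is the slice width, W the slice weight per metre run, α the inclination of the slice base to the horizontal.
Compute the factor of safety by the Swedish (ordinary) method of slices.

Ordinary method of slices: FS = Σ[c'·Δl_i + (W_i cosα_i)·tanφ'] / Σ W_i sinα_i, with Δl_i = b_i / cosα_i.
Slice 1: Δl = 2.1/cos3.5° = 2.104 m; N'_1 = 33·cos3.5° = 32.9; c'Δl = 24.20; W sinα = 2.0
Slice 2: Δl = 2.2/cos15.3° = 2.281 m; N'_2 = 92·cos15.3° = 88.7; c'Δl = 26.23; W sinα = 24.3
Slice 3: Δl = 3.1/cos31.0° = 3.617 m; N'_3 = 193·cos31.0° = 165.4; c'Δl = 41.59; W sinα = 99.4
Slice 4: Δl = 2.8/cos52.6° = 4.610 m; N'_4 = 119·cos52.6° = 72.3; c'Δl = 53.01; W sinα = 94.5
Σc'Δl = 145.0 kN/m; ΣN' = 359.4 kN/m; ΣW sinα = 220.2 kN/m
Resisting = 145.0 + 359.4·tan26.5° = 145.0 + 179.2 = 324.2 kN/m
FS = 324.2 / 220.2 = 1.472

FS = 1.47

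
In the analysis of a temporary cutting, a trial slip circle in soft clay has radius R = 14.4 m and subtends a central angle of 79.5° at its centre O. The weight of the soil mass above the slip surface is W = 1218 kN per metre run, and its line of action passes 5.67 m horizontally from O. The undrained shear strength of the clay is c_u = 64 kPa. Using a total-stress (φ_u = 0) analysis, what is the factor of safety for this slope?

Taking moments about the centre O, the resisting moment is provided by the undrained shear strength acting along the arc:
Arc length L_a = R·θ = 14.4·(79.5°·π/180) = 14.4·1.3875 = 19.98 m
M_R = c_u·L_a·R = 64·19.98·14.4 = 18414.1 kN·m/m
M_D = W·d = 1218·5.67 = 6906.1 kN·m/m
FS = M_R / M_D = 18414.1 / 6906.1 = 2.666

FS = 2.67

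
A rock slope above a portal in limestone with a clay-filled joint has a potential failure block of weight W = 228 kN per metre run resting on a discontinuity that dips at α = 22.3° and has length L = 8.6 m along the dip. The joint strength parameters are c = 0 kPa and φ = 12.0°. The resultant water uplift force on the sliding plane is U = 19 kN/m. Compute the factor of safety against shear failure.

FS = 0.47

Resolving the block weight along and normal to the plane and applying the Mohr–Coulomb strength on the joint:
N' = W cosα − U = 228·cos22.3° − 19 = 191.9 kN/m
Driving force T = W sinα = 228·sin22.3° = 86.5 kN/m
Resisting force R = c·L + N'·tanφ = 0·8.6 + 191.9·tan12.0° = 0.0 + 40.8 = 40.8 kN/m
FS = R / T = 40.8 / 86.5 = 0.472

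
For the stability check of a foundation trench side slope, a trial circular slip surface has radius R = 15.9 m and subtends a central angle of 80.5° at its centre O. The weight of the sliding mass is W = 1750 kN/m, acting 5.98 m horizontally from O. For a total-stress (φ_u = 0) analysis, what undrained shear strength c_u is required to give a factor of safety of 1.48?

c_u = 43.6 kPa

FS = c_u·L_a·R / (W·d), so c_u = FS·W·d / (L_a·R).
Arc length L_a = R·θ = 15.9·(80.5°·π/180) = 15.9·1.4050 = 22.34 m
c_u = 1.48·1750·5.98 / (22.34·15.9) = 15488.2 / 355.20 = 43.60 kPa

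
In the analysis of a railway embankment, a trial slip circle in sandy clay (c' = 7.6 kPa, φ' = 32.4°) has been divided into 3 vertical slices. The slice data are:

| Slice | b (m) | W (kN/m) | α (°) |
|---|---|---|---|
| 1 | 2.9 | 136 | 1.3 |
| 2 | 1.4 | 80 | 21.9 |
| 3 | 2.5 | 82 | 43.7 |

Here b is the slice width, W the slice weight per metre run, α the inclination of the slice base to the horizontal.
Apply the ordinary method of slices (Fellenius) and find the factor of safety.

Ordinary method of slices: FS = Σ[c'·Δl_i + (W_i cosα_i)·tanφ'] / Σ W_i sinα_i, with Δl_i = b_i / cosα_i.
Slice 1: Δl = 2.9/cos1.3° = 2.901 m; N'_1 = 136·cos1.3° = 136.0; c'Δl = 22.05; W sinα = 3.1
Slice 2: Δl = 1.4/cos21.9° = 1.509 m; N'_2 = 80·cos21.9° = 74.2; c'Δl = 11.47; W sinα = 29.8
Slice 3: Δl = 2.5/cos43.7° = 3.458 m; N'_3 = 82·cos43.7° = 59.3; c'Δl = 26.28; W sinα = 56.7
Σc'Δl = 59.8 kN/m; ΣN' = 269.5 kN/m; ΣW sinα = 89.6 kN/m
Resisting = 59.8 + 269.5·tan32.4° = 59.8 + 171.0 = 230.8 kN/m
FS = 230.8 / 89.6 = 2.577

FS = 2.58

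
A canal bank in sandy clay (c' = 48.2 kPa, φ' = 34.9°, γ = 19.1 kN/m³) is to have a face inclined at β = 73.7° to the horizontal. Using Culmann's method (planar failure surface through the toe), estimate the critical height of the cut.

H_c = 36.01 m

Culmann's analysis gives the critical failure plane at α_cr = (β + φ')/2 = (73.7 + 34.9)/2 = 54.3°, and the critical height
H_c = (4c'/γ) · sinβ cosφ' / [1 − cos(β − φ')]
    = (4·48.2/19.1) · sin73.7°·cos34.9° / [1 − cos(38.8°)]
    = 10.094 · 0.9598·0.8202 / [1 − 0.7793]
    = 10.094 · 0.7872 / 0.2207
    = 36.01 m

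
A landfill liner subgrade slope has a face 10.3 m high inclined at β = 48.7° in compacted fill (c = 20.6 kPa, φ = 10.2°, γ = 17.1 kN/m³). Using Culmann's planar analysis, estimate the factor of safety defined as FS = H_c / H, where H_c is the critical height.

FS = 1.59

H_c = (4c/γ) · sinβ cosφ / [1 − cos(β − φ)]
    = (4·20.6/17.1) · sin48.7°·cos10.2° / [1 − cos38.5°]
    = 4.819 · 0.7394 / 0.2174 = 16.39 m
FS = H_c / H = 16.39 / 10.3 = 1.591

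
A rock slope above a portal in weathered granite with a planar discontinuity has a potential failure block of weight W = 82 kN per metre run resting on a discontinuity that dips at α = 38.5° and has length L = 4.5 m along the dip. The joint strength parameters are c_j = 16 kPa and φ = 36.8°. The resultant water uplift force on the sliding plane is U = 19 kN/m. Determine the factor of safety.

Resolving the block weight along and normal to the plane and applying the Mohr–Coulomb strength on the joint:
N' = W cosα − U = 82·cos38.5° − 19 = 45.2 kN/m
Driving force T = W sinα = 82·sin38.5° = 51.0 kN/m
Resisting force R = c_j·L + N'·tanφ = 16·4.5 + 45.2·tan36.8° = 72.0 + 33.8 = 105.8 kN/m
FS = R / T = 105.8 / 51.0 = 2.073

FS = 2.07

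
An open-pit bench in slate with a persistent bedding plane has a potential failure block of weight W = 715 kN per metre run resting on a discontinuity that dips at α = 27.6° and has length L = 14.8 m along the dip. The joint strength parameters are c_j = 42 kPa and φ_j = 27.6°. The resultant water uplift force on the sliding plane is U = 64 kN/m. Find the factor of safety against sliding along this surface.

FS = 2.78

Resolving the block weight along and normal to the plane and applying the Mohr–Coulomb strength on the joint:
N' = W cosα − U = 715·cos27.6° − 64 = 569.6 kN/m
Driving force T = W sinα = 715·sin27.6° = 331.3 kN/m
Resisting force R = c_j·L + N'·tanφ_j = 42·14.8 + 569.6·tan27.6° = 621.6 + 297.8 = 919.4 kN/m
FS = R / T = 919.4 / 331.3 = 2.775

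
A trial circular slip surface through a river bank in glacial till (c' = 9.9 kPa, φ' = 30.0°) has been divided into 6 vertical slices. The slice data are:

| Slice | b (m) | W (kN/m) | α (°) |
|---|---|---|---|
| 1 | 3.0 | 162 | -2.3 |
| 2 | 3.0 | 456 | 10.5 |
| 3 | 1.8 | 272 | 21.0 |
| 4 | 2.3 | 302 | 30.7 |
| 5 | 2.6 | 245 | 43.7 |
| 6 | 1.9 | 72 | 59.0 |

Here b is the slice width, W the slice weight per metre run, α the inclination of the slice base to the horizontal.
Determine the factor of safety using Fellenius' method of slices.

Ordinary method of slices: FS = Σ[c'·Δl_i + (W_i cosα_i)·tanφ'] / Σ W_i sinα_i, with Δl_i = b_i / cosα_i.
Slice 1: Δl = 3.0/cos(-2.3°) = 3.002 m; N'_1 = 162·cos(-2.3°) = 161.9; c'Δl = 29.72; W sinα = -6.5
Slice 2: Δl = 3.0/cos10.5° = 3.051 m; N'_2 = 456·cos10.5° = 448.4; c'Δl = 30.21; W sinα = 83.1
Slice 3: Δl = 1.8/cos21.0° = 1.928 m; N'_3 = 272·cos21.0° = 253.9; c'Δl = 19.09; W sinα = 97.5
Slice 4: Δl = 2.3/cos30.7° = 2.675 m; N'_4 = 302·cos30.7° = 259.7; c'Δl = 26.48; W sinα = 154.2
Slice 5: Δl = 2.6/cos43.7° = 3.596 m; N'_5 = 245·cos43.7° = 177.1; c'Δl = 35.60; W sinα = 169.3
Slice 6: Δl = 1.9/cos59.0° = 3.689 m; N'_6 = 72·cos59.0° = 37.1; c'Δl = 36.52; W sinα = 61.7
Σc'Δl = 177.6 kN/m; ΣN' = 1338.1 kN/m; ΣW sinα = 559.2 kN/m
Resisting = 177.6 + 1338.1·tan30.0° = 177.6 + 772.5 = 950.1 kN/m
FS = 950.1 / 559.2 = 1.699

FS = 1.70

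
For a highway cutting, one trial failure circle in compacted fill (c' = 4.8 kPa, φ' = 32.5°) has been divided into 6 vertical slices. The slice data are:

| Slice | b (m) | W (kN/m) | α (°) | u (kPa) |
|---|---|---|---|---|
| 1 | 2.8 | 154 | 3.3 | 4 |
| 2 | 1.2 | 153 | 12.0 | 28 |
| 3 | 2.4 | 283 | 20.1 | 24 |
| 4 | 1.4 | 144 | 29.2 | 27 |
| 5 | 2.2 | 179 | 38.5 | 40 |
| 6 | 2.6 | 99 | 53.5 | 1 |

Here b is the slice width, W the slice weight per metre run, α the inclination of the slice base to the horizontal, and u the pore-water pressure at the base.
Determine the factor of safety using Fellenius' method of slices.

Ordinary method of slices: FS = Σ[c'·Δl_i + (W_i cosα_i − u_i·Δl_i)·tanφ'] / Σ W_i sinα_i, with Δl_i = b_i / cosα_i.
Slice 1: Δl = 2.8/cos3.3° = 2.805 m; N'_1 = 154·cos3.3° − 4·2.805 = 142.5; c'Δl = 13.46; W sinα = 8.9
Slice 2: Δl = 1.2/cos12.0° = 1.227 m; N'_2 = 153·cos12.0° − 28·1.227 = 115.3; c'Δl = 5.89; W sinα = 31.8
Slice 3: Δl = 2.4/cos20.1° = 2.556 m; N'_3 = 283·cos20.1° − 24·2.556 = 204.4; c'Δl = 12.27; W sinα = 97.3
Slice 4: Δl = 1.4/cos29.2° = 1.604 m; N'_4 = 144·cos29.2° − 27·1.604 = 82.4; c'Δl = 7.70; W sinα = 70.3
Slice 5: Δl = 2.2/cos38.5° = 2.811 m; N'_5 = 179·cos38.5° − 40·2.811 = 27.6; c'Δl = 13.49; W sinα = 111.4
Slice 6: Δl = 2.6/cos53.5° = 4.371 m; N'_6 = 99·cos53.5° − 1·4.371 = 54.5; c'Δl = 20.98; W sinα = 79.6
Σc'Δl = 73.8 kN/m; ΣN' = 626.8 kN/m; ΣW sinα = 399.2 kN/m
Resisting = 73.8 + 626.8·tan32.5° = 73.8 + 399.3 = 473.1 kN/m
FS = 473.1 / 399.2 = 1.185

FS = 1.19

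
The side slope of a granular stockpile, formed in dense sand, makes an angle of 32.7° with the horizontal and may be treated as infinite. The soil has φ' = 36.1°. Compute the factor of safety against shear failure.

FS = 1.14

For a dry cohesionless infinite slope the factor of safety is FS = tanφ' / tanβ.
FS = tan36.1° / tan32.7° = 0.7292 / 0.6420 = 1.136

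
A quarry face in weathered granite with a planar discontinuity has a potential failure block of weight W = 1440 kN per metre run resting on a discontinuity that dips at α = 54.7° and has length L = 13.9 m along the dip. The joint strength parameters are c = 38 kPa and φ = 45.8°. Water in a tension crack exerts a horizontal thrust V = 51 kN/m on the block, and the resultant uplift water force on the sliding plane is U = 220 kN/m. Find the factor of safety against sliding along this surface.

FS = 0.93

Resolving the block weight along and normal to the plane and applying the Mohr–Coulomb strength on the joint:
N' = W cosα − U − V sinα = 1440·cos54.7° − 220 − 51·sin54.7° = 570.5 kN/m
Driving force T = W sinα + V cosα = 1440·sin54.7° + 51·cos54.7° = 1204.7 kN/m
Resisting force R = c·L + N'·tanφ = 38·13.9 + 570.5·tan45.8° = 528.2 + 586.6 = 1114.8 kN/m
FS = R / T = 1114.8 / 1204.7 = 0.925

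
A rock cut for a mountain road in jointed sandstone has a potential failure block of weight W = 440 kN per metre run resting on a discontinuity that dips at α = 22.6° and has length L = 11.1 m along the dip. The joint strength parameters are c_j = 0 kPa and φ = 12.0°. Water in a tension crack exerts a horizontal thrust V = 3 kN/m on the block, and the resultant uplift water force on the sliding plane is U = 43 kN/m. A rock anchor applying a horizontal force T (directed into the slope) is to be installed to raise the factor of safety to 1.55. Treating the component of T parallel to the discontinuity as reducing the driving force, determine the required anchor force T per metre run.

Resolving forces along and normal to the sliding plane, with the horizontal anchor force T adding T·sinα to the effective normal force and T·cosα acting up the plane against the driving force:
FS = [c_jL + (W cosα − U − V sinα + T sinα) tanφ] / [W sinα + V cosα − T cosα]
Without the anchor: N' = 362.1 kN/m, driving T_d = 171.9 kN/m, resisting R = 0·11.1 + 362.1·tan12.0° = 77.0 kN/m, FS = 0.45.
Setting FS = 1.55 and solving for T:
1.55·(171.9 − T cos22.6°) = 77.0 + T sin22.6°·tan12.0°
T·(sin22.6°·tan12.0° + 1.55·cos22.6°) = 1.55·171.9 − 77.0
T·(0.3843·0.2126 + 1.55·0.9232) = 266.4 − 77.0 = 189.4
T·1.5127 = 189.4
T = 125.2 kN/m

T = 125 kN/m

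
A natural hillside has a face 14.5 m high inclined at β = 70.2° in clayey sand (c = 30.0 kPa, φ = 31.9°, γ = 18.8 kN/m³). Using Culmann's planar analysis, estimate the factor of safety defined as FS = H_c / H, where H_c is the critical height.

H_c = (4c/γ) · sinβ cosφ / [1 − cos(β − φ)]
    = (4·30.0/18.8) · sin70.2°·cos31.9° / [1 − cos38.3°]
    = 6.383 · 0.7988 / 0.2152 = 23.69 m
FS = H_c / H = 23.69 / 14.5 = 1.634

FS = 1.63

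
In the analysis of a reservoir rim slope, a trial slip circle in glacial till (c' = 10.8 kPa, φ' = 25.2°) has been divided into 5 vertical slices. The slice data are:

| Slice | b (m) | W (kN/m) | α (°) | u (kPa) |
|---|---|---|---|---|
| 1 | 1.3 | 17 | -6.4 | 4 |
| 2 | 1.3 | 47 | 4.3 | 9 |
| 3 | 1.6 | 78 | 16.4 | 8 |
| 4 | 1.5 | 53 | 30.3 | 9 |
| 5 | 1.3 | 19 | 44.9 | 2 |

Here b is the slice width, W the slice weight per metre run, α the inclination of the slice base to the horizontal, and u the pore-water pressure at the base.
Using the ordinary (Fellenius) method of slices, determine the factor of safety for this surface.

FS = 2.42

Ordinary method of slices: FS = Σ[c'·Δl_i + (W_i cosα_i − u_i·Δl_i)·tanφ'] / Σ W_i sinα_i, with Δl_i = b_i / cosα_i.
Slice 1: Δl = 1.3/cos(-6.4°) = 1.308 m; N'_1 = 17·cos(-6.4°) − 4·1.308 = 11.7; c'Δl = 14.13; W sinα = -1.9
Slice 2: Δl = 1.3/cos4.3° = 1.304 m; N'_2 = 47·cos4.3° − 9·1.304 = 35.1; c'Δl = 14.08; W sinα = 3.5
Slice 3: Δl = 1.6/cos16.4° = 1.668 m; N'_3 = 78·cos16.4° − 8·1.668 = 61.5; c'Δl = 18.01; W sinα = 22.0
Slice 4: Δl = 1.5/cos30.3° = 1.737 m; N'_4 = 53·cos30.3° − 9·1.737 = 30.1; c'Δl = 18.76; W sinα = 26.7
Slice 5: Δl = 1.3/cos44.9° = 1.835 m; N'_5 = 19·cos44.9° − 2·1.835 = 9.8; c'Δl = 19.82; W sinα = 13.4
Σc'Δl = 84.8 kN/m; ΣN' = 148.2 kN/m; ΣW sinα = 63.8 kN/m
Resisting = 84.8 + 148.2·tan25.2° = 84.8 + 69.7 = 154.5 kN/m
FS = 154.5 / 63.8 = 2.422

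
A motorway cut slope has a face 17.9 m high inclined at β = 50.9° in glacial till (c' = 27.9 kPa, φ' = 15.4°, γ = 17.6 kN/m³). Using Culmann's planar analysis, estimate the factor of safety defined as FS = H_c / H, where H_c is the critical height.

FS = 1.43

H_c = (4c'/γ) · sinβ cosφ' / [1 − cos(β − φ')]
    = (4·27.9/17.6) · sin50.9°·cos15.4° / [1 − cos35.5°]
    = 6.341 · 0.7482 / 0.1859 = 25.52 m
FS = H_c / H = 25.52 / 17.9 = 1.426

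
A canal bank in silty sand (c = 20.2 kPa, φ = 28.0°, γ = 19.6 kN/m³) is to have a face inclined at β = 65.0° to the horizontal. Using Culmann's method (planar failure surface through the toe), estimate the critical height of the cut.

H_c = 16.38 m

Culmann's analysis gives the critical failure plane at α_cr = (β + φ)/2 = (65.0 + 28.0)/2 = 46.5°, and the critical height
H_c = (4c/γ) · sinβ cosφ / [1 − cos(β − φ)]
    = (4·20.2/19.6) · sin65.0°·cos28.0° / [1 − cos(37.0°)]
    = 4.122 · 0.9063·0.8829 / [1 − 0.7986]
    = 4.122 · 0.8002 / 0.2014
    = 16.38 m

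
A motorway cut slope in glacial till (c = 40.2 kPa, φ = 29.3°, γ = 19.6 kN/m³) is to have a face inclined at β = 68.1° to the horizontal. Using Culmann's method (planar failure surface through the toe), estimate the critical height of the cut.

Culmann's analysis gives the critical failure plane at α_cr = (β + φ)/2 = (68.1 + 29.3)/2 = 48.7°, and the critical height
H_c = (4c/γ) · sinβ cosφ / [1 − cos(β − φ)]
    = (4·40.2/19.6) · sin68.1°·cos29.3° / [1 − cos(38.8°)]
    = 8.204 · 0.9278·0.8721 / [1 − 0.7793]
    = 8.204 · 0.8091 / 0.2207
    = 30.08 m

H_c = 30.08 m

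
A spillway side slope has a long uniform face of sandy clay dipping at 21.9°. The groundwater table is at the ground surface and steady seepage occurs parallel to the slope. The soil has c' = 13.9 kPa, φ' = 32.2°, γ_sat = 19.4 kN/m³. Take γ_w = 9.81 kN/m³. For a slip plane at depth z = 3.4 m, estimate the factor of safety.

With seepage parallel to the slope and the water table at the surface, the effective normal stress on the slip plane uses the buoyant unit weight γ' = γ_sat − γ_w while the driving shear stress uses γ_sat:
FS = [c' + γ' z cos²β tanφ'] / [γ_sat z sinβ cosβ]
γ' = 19.4 − 9.81 = 9.59 kN/m³
Numerator = 13.9 + 9.59·3.4·cos²21.9°·tan32.2° = 13.9 + 9.59·3.4·0.8609·0.6297 = 31.577 kPa
Denominator = 19.4·3.4·sin21.9°·cos21.9° = 19.4·3.4·0.3730·0.9278 = 22.827 kPa
FS = 31.577 / 22.827 = 1.383

FS = 1.38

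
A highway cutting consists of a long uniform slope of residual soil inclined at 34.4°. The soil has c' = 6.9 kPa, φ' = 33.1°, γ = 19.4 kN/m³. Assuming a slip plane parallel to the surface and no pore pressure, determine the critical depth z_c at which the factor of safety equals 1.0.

z_c = 15.92 m

Setting FS = 1.00 in FS = [c' + γz cos²β tanφ'] / [γz sinβ cosβ] and solving for z:
z = c' / [γ cosβ (FS·sinβ − cosβ·tanφ')]
  = 6.9 / [19.4·cos34.4°·(1.00·sin34.4° − cos34.4°·tan33.1°)]
  = 6.9 / [19.4·0.8251·(1.00·0.5650 − 0.8251·0.6519)]
  = 6.9 / 0.4335 = 15.917 m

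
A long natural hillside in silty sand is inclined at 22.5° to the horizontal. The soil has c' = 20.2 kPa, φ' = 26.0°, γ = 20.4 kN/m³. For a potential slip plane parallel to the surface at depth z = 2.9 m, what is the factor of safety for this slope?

FS = 2.14

For an infinite slope with a slip plane parallel to the surface (no pore pressure): FS = [c' + γz cos²β tanφ'] / [γz sinβ cosβ].
γz = 20.4·2.9 = 59.16 kN/m²
Numerator = 20.2 + 59.16·cos²22.5°·tan26.0° = 20.2 + 59.16·0.8536·0.4877 = 44.829 kPa
Denominator = 59.16·sin22.5°·cos22.5° = 59.16·0.3827·0.9239 = 20.916 kPa
FS = 44.829 / 20.916 = 2.143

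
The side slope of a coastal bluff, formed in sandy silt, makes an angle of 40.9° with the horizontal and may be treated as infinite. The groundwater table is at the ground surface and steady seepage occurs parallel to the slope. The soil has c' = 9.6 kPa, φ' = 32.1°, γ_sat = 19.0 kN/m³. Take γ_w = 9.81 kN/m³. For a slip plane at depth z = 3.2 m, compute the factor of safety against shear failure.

With seepage parallel to the slope and the water table at the surface, the effective normal stress on the slip plane uses the buoyant unit weight γ' = γ_sat − γ_w while the driving shear stress uses γ_sat:
FS = [c' + γ' z cos²β tanφ'] / [γ_sat z sinβ cosβ]
γ' = 19.0 − 9.81 = 9.19 kN/m³
Numerator = 9.6 + 9.19·3.2·cos²40.9°·tan32.1° = 9.6 + 9.19·3.2·0.5713·0.6273 = 20.139 kPa
Denominator = 19.0·3.2·sin40.9°·cos40.9° = 19.0·3.2·0.6547·0.7559 = 30.089 kPa
FS = 20.139 / 30.089 = 0.669

FS = 0.67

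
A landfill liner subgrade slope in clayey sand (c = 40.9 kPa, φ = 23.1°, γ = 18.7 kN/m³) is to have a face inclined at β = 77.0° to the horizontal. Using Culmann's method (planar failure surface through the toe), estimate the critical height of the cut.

H_c = 19.09 m

Culmann's analysis gives the critical failure plane at α_cr = (β + φ)/2 = (77.0 + 23.1)/2 = 50.0°, and the critical height
H_c = (4c/γ) · sinβ cosφ / [1 − cos(β − φ)]
    = (4·40.9/18.7) · sin77.0°·cos23.1° / [1 − cos(53.9°)]
    = 8.749 · 0.9744·0.9198 / [1 − 0.5892]
    = 8.749 · 0.8962 / 0.4108
    = 19.09 m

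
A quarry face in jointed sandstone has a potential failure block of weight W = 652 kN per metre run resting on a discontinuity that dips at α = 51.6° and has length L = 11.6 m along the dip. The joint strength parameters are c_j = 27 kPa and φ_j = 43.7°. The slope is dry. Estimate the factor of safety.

FS = 1.37

Resolving the block weight along and normal to the plane and applying the Mohr–Coulomb strength on the joint:
N' = W cosα = 652·cos51.6° = 405.0 kN/m
Driving force T = W sinα = 652·sin51.6° = 511.0 kN/m
Resisting force R = c_j·L + N'·tanφ_j = 27·11.6 + 405.0·tan43.7° = 313.2 + 387.0 = 700.2 kN/m
FS = R / T = 700.2 / 511.0 = 1.370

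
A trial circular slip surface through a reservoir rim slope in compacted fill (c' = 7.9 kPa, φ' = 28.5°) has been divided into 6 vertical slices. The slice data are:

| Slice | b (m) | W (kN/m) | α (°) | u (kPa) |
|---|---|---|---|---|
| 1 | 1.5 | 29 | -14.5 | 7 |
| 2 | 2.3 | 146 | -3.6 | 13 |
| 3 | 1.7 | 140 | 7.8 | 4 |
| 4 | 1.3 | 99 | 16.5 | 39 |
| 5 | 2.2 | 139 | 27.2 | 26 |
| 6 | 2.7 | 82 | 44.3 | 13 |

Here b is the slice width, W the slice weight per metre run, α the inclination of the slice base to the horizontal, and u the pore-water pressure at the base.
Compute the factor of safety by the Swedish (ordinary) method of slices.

Ordinary method of slices: FS = Σ[c'·Δl_i + (W_i cosα_i − u_i·Δl_i)·tanφ'] / Σ W_i sinα_i, with Δl_i = b_i / cosα_i.
Slice 1: Δl = 1.5/cos(-14.5°) = 1.549 m; N'_1 = 29·cos(-14.5°) − 7·1.549 = 17.2; c'Δl = 12.24; W sinα = -7.3
Slice 2: Δl = 2.3/cos(-3.6°) = 2.305 m; N'_2 = 146·cos(-3.6°) − 13·2.305 = 115.8; c'Δl = 18.21; W sinα = -9.2
Slice 3: Δl = 1.7/cos7.8° = 1.716 m; N'_3 = 140·cos7.8° − 4·1.716 = 131.8; c'Δl = 13.56; W sinα = 19.0
Slice 4: Δl = 1.3/cos16.5° = 1.356 m; N'_4 = 99·cos16.5° − 39·1.356 = 42.0; c'Δl = 10.71; W sinα = 28.1
Slice 5: Δl = 2.2/cos27.2° = 2.474 m; N'_5 = 139·cos27.2° − 26·2.474 = 59.3; c'Δl = 19.54; W sinα = 63.5
Slice 6: Δl = 2.7/cos44.3° = 3.773 m; N'_6 = 82·cos44.3° − 13·3.773 = 9.6; c'Δl = 29.80; W sinα = 57.3
Σc'Δl = 104.1 kN/m; ΣN' = 375.8 kN/m; ΣW sinα = 151.5 kN/m
Resisting = 104.1 + 375.8·tan28.5° = 104.1 + 204.1 = 308.1 kN/m
FS = 308.1 / 151.5 = 2.034

FS = 2.03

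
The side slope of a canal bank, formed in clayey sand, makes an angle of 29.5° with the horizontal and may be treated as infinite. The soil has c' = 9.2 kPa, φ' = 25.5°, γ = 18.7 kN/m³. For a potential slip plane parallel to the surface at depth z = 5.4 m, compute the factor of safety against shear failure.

FS = 1.06

For an infinite slope with a slip plane parallel to the surface (no pore pressure): FS = [c' + γz cos²β tanφ'] / [γz sinβ cosβ].
γz = 18.7·5.4 = 100.98 kN/m²
Numerator = 9.2 + 100.98·cos²29.5°·tan25.5° = 9.2 + 100.98·0.7575·0.4770 = 45.686 kPa
Denominator = 100.98·sin29.5°·cos29.5° = 100.98·0.4924·0.8704 = 43.278 kPa
FS = 45.686 / 43.278 = 1.056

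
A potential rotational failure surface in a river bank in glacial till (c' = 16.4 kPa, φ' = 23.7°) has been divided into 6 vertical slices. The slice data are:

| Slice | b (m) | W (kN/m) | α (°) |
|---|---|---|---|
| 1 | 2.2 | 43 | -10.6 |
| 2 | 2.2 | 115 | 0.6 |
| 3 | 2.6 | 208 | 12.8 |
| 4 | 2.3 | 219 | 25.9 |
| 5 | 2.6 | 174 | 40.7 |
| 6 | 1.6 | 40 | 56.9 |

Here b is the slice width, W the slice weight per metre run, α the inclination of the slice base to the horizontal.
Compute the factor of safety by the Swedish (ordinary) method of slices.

Ordinary method of slices: FS = Σ[c'·Δl_i + (W_i cosα_i)·tanφ'] / Σ W_i sinα_i, with Δl_i = b_i / cosα_i.
Slice 1: Δl = 2.2/cos(-10.6°) = 2.238 m; N'_1 = 43·cos(-10.6°) = 42.3; c'Δl = 36.71; W sinα = -7.9
Slice 2: Δl = 2.2/cos0.6° = 2.200 m; N'_2 = 115·cos0.6° = 115.0; c'Δl = 36.08; W sinα = 1.2
Slice 3: Δl = 2.6/cos12.8° = 2.666 m; N'_3 = 208·cos12.8° = 202.8; c'Δl = 43.73; W sinα = 46.1
Slice 4: Δl = 2.3/cos25.9° = 2.557 m; N'_4 = 219·cos25.9° = 197.0; c'Δl = 41.93; W sinα = 95.7
Slice 5: Δl = 2.6/cos40.7° = 3.429 m; N'_5 = 174·cos40.7° = 131.9; c'Δl = 56.24; W sinα = 113.5
Slice 6: Δl = 1.6/cos56.9° = 2.930 m; N'_6 = 40·cos56.9° = 21.8; c'Δl = 48.05; W sinα = 33.5
Σc'Δl = 262.7 kN/m; ΣN' = 710.9 kN/m; ΣW sinα = 282.0 kN/m
Resisting = 262.7 + 710.9·tan23.7° = 262.7 + 312.0 = 574.8 kN/m
FS = 574.8 / 282.0 = 2.038

FS = 2.04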